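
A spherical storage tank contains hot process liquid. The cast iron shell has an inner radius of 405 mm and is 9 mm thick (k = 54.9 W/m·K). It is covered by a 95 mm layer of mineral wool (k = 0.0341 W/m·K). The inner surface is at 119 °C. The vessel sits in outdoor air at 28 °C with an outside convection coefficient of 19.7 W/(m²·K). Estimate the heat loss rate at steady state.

Radial (spherical) resistances in series:
R_cast iron shell = (1/0.405 − 1/0.414)/(4π×54.9) = 7.78×10^-5 K/W
R_mineral wool = (1/0.414 − 1/0.509)/(4π×0.0341) = 1.052 K/W
R_outer film = 1/(h·4πr_o²) = 1/(19.7×4π×0.509²) = 0.01559 K/W
R_total = 1.068 K/W
Q = ΔT/R_total = 91/1.068

Q ≈ 85.2 W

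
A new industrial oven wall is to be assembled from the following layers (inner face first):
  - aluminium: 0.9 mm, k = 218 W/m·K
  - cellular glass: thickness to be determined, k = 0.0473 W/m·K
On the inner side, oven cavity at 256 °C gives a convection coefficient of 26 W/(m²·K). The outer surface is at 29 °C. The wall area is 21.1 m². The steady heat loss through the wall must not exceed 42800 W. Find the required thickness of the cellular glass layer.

Series thermal resistances:
R_inner film = 1/(h_i·A) = 1/(26×21.1) = 0.001823 K/W
R_aluminium = L/(kA) = 0.0009/(218×21.1) = 1.957×10^-7 K/W
Sum of the known resistances R_other = 0.001823 K/W
Required total resistance R_tot = ΔT/Q_allow = 227/42800 = 0.005304 K/W
R_cellular glass = R_tot − R_other = 0.003481 K/W
L = R·k·A = 0.003481×0.0473×21.1

L ≈ 3.47 mm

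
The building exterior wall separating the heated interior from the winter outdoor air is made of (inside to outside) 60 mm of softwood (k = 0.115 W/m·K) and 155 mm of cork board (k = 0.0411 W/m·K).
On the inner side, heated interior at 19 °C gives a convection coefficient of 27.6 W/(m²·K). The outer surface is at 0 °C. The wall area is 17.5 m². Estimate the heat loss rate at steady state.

Treating each layer as a thermal resistance in series:
R_inner film = 1/(h_i·A) = 1/(27.6×17.5) = 0.00207 K/W
R_softwood = L/(kA) = 0.06/(0.115×17.5) = 0.02981 K/W
R_cork board = L/(kA) = 0.155/(0.0411×17.5) = 0.2155 K/W
R_total = 0.2474 K/W
Q = ΔT / R_total = 19 / 0.2474

Q ≈ 76.8 W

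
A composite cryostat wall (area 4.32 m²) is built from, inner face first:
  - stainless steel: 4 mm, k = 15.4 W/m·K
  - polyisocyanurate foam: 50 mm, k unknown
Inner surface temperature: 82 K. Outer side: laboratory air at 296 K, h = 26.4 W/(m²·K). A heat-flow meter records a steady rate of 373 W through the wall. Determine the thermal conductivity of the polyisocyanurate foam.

Using the resistance-network approach (series):
R_stainless steel = L/(kA) = 0.004/(15.4×4.32) = 6.013×10^-5 K/W
R_outer film = 1/(h_o·A) = 1/(26.4×4.32) = 0.008768 K/W
Sum of known resistances R_other = 0.008828 K/W
Total R = ΔT/Q = 214/373 = 0.5737 K/W
R_polyisocyanurate foam = R_total − R_other = 0.5649 K/W
k = L/(R·A) = 0.05/(0.5649×4.32)

k ≈ 0.0205 W/(m·K)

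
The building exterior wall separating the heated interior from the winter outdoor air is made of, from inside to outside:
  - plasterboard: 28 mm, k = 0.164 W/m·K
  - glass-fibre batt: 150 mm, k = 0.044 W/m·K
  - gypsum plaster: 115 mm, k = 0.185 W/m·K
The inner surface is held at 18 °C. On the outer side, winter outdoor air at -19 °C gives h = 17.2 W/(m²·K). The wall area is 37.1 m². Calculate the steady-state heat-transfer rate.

Q ≈ 322 W

Thermal resistances in series:
R_plasterboard = L/(kA) = 0.028/(0.164×37.1) = 0.004602 K/W
R_glass-fibre batt = L/(kA) = 0.15/(0.044×37.1) = 0.09189 K/W
R_gypsum plaster = L/(kA) = 0.115/(0.185×37.1) = 0.01676 K/W
R_outer film = 1/(h_o·A) = 1/(17.2×37.1) = 0.001567 K/W
R_total = 0.1148 K/W
Q = ΔT / R_total = 37 / 0.1148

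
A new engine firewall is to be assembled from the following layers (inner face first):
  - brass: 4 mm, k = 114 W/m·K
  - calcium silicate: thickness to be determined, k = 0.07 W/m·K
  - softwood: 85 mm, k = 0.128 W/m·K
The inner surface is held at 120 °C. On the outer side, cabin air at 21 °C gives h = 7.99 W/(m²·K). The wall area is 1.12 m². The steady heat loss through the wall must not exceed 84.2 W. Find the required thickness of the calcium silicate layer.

Thermal resistances in series:
R_brass = L/(kA) = 0.004/(114×1.12) = 3.133×10^-5 K/W
R_softwood = L/(kA) = 0.085/(0.128×1.12) = 0.5929 K/W
R_outer film = 1/(h_o·A) = 1/(7.99×1.12) = 0.1117 K/W
Sum of the known resistances R_other = 0.7047 K/W
Required total resistance R_tot = ΔT/Q_allow = 99/84.2 = 1.176 K/W
R_calcium silicate = R_tot − R_other = 0.4711 K/W
L = R·k·A = 0.4711×0.07×1.12

L ≈ 36.9 mm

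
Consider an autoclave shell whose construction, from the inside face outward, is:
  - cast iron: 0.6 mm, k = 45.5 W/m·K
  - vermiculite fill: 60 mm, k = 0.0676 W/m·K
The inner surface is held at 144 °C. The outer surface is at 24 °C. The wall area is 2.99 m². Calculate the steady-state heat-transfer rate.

Q ≈ 404 W

Model the wall as resistances in series:
R_cast iron = L/(kA) = 0.0006/(45.5×2.99) = 4.41×10^-6 K/W
R_vermiculite fill = L/(kA) = 0.06/(0.0676×2.99) = 0.2968 K/W
R_total = 0.2969 K/W
Q = ΔT / R_total = 120 / 0.2969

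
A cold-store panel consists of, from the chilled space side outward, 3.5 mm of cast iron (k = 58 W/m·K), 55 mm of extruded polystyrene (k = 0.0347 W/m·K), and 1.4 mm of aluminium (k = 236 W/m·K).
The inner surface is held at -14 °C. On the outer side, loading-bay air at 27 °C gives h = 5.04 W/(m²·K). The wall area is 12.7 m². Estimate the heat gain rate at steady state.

Q ≈ 292 W

Treating each layer as a thermal resistance in series:
R_cast iron = L/(kA) = 0.0035/(58×12.7) = 4.752×10^-6 K/W
R_extruded polystyrene = L/(kA) = 0.055/(0.0347×12.7) = 0.1248 K/W
R_aluminium = L/(kA) = 0.0014/(236×12.7) = 4.671×10^-7 K/W
R_outer film = 1/(h_o·A) = 1/(5.04×12.7) = 0.01562 K/W
R_total = 0.1404 K/W
Q = ΔT / R_total = 41 / 0.1404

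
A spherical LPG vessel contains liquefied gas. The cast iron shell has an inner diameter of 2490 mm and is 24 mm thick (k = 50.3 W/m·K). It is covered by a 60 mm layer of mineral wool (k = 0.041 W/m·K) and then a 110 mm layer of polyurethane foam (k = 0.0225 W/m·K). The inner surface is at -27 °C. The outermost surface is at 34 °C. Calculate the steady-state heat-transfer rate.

Each spherical layer contributes R = (1/r_i − 1/r_o)/(4πk):
R_cast iron shell = (1/1.245 − 1/1.269)/(4π×50.3) = 2.403×10^-5 K/W
R_mineral wool = (1/1.269 − 1/1.329)/(4π×0.041) = 0.06905 K/W
R_polyurethane foam = (1/1.329 − 1/1.439)/(4π×0.0225) = 0.2034 K/W
R_total = 0.2725 K/W
Q = ΔT/R_total = 61/0.2725

Q ≈ 224 W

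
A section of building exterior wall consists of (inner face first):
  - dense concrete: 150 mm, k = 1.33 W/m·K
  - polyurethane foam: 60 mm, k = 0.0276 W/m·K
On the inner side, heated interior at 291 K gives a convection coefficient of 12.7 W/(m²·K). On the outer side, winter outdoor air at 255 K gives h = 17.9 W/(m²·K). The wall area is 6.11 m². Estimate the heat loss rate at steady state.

Using the resistance-network approach (series):
R_inner film = 1/(h_i·A) = 1/(12.7×6.11) = 0.01289 K/W
R_dense concrete = L/(kA) = 0.15/(1.33×6.11) = 0.01846 K/W
R_polyurethane foam = L/(kA) = 0.06/(0.0276×6.11) = 0.3558 K/W
R_outer film = 1/(h_o·A) = 1/(17.9×6.11) = 0.009143 K/W
R_total = 0.3963 K/W
Q = ΔT / R_total = 36 / 0.3963

Q ≈ 90.8 W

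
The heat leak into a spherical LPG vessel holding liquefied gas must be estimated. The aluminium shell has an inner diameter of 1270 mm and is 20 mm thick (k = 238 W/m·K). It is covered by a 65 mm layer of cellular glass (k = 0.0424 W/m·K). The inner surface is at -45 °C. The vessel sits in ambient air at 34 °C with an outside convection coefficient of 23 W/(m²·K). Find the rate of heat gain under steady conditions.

Each spherical layer contributes R = (1/r_i − 1/r_o)/(4πk):
R_aluminium shell = (1/0.635 − 1/0.655)/(4π×238) = 1.608×10^-5 K/W
R_cellular glass = (1/0.655 − 1/0.72)/(4π×0.0424) = 0.2587 K/W
R_outer film = 1/(h·4πr_o²) = 1/(23×4π×0.72²) = 0.006674 K/W
R_total = 0.2654 K/W
Q = ΔT/R_total = 79/0.2654

Q ≈ 298 W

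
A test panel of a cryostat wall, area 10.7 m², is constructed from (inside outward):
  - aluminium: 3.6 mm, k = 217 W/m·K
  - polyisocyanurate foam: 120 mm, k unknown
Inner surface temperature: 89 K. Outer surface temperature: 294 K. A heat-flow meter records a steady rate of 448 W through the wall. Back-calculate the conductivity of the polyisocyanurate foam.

k ≈ 0.0245 W/(m·K)

Series thermal resistances:
R_aluminium = L/(kA) = 0.0036/(217×10.7) = 1.55×10^-6 K/W
Sum of known resistances R_other = 1.55×10^-6 K/W
Total R = ΔT/Q = 205/448 = 0.4576 K/W
R_polyisocyanurate foam = R_total − R_other = 0.4576 K/W
k = L/(R·A) = 0.12/(0.4576×10.7)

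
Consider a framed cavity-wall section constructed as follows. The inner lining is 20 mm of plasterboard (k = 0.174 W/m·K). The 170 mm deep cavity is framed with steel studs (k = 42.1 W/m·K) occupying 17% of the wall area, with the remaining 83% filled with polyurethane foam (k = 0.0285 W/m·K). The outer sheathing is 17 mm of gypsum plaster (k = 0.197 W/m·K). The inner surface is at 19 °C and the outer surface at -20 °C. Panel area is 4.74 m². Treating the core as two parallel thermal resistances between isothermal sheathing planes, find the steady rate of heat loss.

Sheathing layers in series; stud and cavity paths in parallel between them.
R_inner = 0.02/(0.174×4.74) = 0.02425 K/W
R_stud  = 0.17/(42.1×0.17×4.74) = 0.005011 K/W
R_cav   = 0.17/(0.0285×0.83×4.74) = 1.516 K/W
1/R_core = 1/R_stud + 1/R_cav → R_core = 0.004995 K/W
R_outer = 0.017/(0.197×4.74) = 0.01821 K/W
R_total = 0.04745 K/W
Q = ΔT/R_total = 39/0.04745

Q ≈ 822 W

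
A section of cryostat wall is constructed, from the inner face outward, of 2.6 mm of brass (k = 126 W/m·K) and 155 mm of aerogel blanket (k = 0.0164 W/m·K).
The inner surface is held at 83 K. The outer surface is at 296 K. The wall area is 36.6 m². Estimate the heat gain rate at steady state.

Q ≈ 825 W

Series thermal resistances:
R_brass = L/(kA) = 0.0026/(126×36.6) = 5.638×10^-7 K/W
R_aerogel blanket = L/(kA) = 0.155/(0.0164×36.6) = 0.2582 K/W
R_total = 0.2582 K/W
Q = ΔT / R_total = 213 / 0.2582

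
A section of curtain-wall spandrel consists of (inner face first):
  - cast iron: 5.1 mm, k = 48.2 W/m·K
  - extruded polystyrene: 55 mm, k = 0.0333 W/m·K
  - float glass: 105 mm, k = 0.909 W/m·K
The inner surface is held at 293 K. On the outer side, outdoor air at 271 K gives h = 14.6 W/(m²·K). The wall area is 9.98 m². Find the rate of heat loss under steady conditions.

Series thermal resistances:
R_cast iron = L/(kA) = 0.0051/(48.2×9.98) = 1.06×10^-5 K/W
R_extruded polystyrene = L/(kA) = 0.055/(0.0333×9.98) = 0.1655 K/W
R_float glass = L/(kA) = 0.105/(0.909×9.98) = 0.01157 K/W
R_outer film = 1/(h_o·A) = 1/(14.6×9.98) = 0.006863 K/W
R_total = 0.1839 K/W
Q = ΔT / R_total = 22 / 0.1839

Q ≈ 120 W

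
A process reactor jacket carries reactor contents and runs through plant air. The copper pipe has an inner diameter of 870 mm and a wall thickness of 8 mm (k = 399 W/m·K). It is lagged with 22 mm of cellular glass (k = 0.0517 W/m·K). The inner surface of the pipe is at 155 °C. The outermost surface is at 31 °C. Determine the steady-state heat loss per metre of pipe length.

Cylindrical conduction, so R = ln(r₂/r₁)/(2πkL) per layer, in series:
R_copper pipe wall = ln(443/435)/(2π×399×1) = 7.269×10^-6 K/W
R_cellular glass = ln(465/443)/(2π×0.0517×1) = 0.1492 K/W
R_total = 0.1492 K/W
Q = ΔT/R_total = 124/0.1492

q′ ≈ 831 W/m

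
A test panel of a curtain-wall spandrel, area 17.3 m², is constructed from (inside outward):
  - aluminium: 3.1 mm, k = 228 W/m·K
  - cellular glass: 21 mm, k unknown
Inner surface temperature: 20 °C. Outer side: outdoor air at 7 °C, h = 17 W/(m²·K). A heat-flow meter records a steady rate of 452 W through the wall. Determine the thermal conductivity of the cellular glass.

k ≈ 0.0479 W/(m·K)

Thermal resistances in series:
R_aluminium = L/(kA) = 0.0031/(228×17.3) = 7.859×10^-7 K/W
R_outer film = 1/(h_o·A) = 1/(17×17.3) = 0.0034 K/W
Sum of known resistances R_other = 0.003401 K/W
Total R = ΔT/Q = 13/452 = 0.02876 K/W
R_cellular glass = R_total − R_other = 0.02536 K/W
k = L/(R·A) = 0.021/(0.02536×17.3)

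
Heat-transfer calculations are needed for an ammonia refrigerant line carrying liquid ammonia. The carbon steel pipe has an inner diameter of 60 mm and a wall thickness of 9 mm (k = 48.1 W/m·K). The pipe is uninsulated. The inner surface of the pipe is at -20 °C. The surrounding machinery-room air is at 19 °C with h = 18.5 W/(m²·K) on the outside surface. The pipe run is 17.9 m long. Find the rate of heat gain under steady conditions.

Q ≈ 3150 W

For a radial system each layer contributes R = ln(r_out/r_in)/(2πkL); films add R = 1/(hA).
R_carbon steel pipe wall = ln(39/30)/(2π×48.1×17.9) = 4.85×10^-5 K/W
R_outer film = 1/(h_o·2πr_oL) = 1/(18.5×2π×0.039×17.9) = 0.01232 K/W
R_total = 0.01237 K/W
Q = ΔT/R_total = 39/0.01237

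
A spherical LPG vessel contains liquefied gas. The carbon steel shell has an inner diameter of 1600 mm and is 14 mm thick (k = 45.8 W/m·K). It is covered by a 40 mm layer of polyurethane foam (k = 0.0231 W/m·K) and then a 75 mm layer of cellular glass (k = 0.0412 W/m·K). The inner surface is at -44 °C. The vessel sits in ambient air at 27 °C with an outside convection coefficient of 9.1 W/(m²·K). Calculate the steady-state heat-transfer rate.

Spherical conduction: R = (1/r_in − 1/r_out)/(4πk) per layer; series-sum.
R_carbon steel shell = (1/0.8 − 1/0.814)/(4π×45.8) = 3.735×10^-5 K/W
R_polyurethane foam = (1/0.814 − 1/0.854)/(4π×0.0231) = 0.1982 K/W
R_cellular glass = (1/0.854 − 1/0.929)/(4π×0.0412) = 0.1826 K/W
R_outer film = 1/(h·4πr_o²) = 1/(9.1×4π×0.929²) = 0.01013 K/W
R_total = 0.391 K/W
Q = ΔT/R_total = 71/0.391

Q ≈ 182 W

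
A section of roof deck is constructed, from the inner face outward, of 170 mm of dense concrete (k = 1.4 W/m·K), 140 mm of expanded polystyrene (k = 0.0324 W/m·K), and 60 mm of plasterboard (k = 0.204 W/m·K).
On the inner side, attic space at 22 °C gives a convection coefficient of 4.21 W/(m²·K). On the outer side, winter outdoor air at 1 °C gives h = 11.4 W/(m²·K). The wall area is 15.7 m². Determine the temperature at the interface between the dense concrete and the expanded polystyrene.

Thermal resistances in series:
R_inner film = 1/(h_i·A) = 1/(4.21×15.7) = 0.01513 K/W
R_dense concrete = L/(kA) = 0.17/(1.4×15.7) = 0.007734 K/W
R_expanded polystyrene = L/(kA) = 0.14/(0.0324×15.7) = 0.2752 K/W
R_plasterboard = L/(kA) = 0.06/(0.204×15.7) = 0.01873 K/W
R_outer film = 1/(h_o·A) = 1/(11.4×15.7) = 0.005587 K/W
R_total = 0.3224 K/W;  Q = ΔT/R_total = 21/0.3224 = 65.14 W
T_interface = T_inner − Q·ΣR(inner→interface) = 22 − 65.1×0.02286

T ≈ 20.5 °C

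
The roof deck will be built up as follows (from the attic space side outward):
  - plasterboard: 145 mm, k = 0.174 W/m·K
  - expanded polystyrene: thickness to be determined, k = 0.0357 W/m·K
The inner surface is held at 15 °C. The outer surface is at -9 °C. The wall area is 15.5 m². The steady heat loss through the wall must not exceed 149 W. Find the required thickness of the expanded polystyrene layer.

Model the wall as resistances in series:
R_plasterboard = L/(kA) = 0.145/(0.174×15.5) = 0.05376 K/W
Sum of the known resistances R_other = 0.05376 K/W
Required total resistance R_tot = ΔT/Q_allow = 24/149 = 0.1611 K/W
R_expanded polystyrene = R_tot − R_other = 0.1073 K/W
L = R·k·A = 0.1073×0.0357×15.5

L ≈ 59.4 mm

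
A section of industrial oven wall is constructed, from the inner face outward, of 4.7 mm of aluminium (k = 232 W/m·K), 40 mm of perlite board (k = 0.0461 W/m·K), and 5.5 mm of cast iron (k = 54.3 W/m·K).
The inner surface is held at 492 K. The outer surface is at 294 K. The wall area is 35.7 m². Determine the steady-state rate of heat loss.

Q ≈ 8150 W

Thermal resistances in series:
R_aluminium = L/(kA) = 0.0047/(232×35.7) = 5.675×10^-7 K/W
R_perlite board = L/(kA) = 0.04/(0.0461×35.7) = 0.0243 K/W
R_cast iron = L/(kA) = 0.0055/(54.3×35.7) = 2.837×10^-6 K/W
R_total = 0.02431 K/W
Q = ΔT / R_total = 198 / 0.02431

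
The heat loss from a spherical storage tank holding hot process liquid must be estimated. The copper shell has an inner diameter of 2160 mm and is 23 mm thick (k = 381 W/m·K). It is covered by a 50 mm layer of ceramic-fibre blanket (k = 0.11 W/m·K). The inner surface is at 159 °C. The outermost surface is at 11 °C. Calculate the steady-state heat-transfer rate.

Spherical conduction: R = (1/r_in − 1/r_out)/(4πk) per layer; series-sum.
R_copper shell = (1/1.08 − 1/1.103)/(4π×381) = 4.033×10^-6 K/W
R_ceramic-fibre blanket = (1/1.103 − 1/1.153)/(4π×0.11) = 0.02844 K/W
R_total = 0.02845 K/W
Q = ΔT/R_total = 148/0.02845

Q ≈ 5200 W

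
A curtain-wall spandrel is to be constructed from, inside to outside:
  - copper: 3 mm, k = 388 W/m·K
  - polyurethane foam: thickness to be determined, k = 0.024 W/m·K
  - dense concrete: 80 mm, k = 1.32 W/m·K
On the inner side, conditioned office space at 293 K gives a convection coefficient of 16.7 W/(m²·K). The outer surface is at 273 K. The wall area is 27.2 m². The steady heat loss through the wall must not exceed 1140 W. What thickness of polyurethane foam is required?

Series thermal resistances:
R_inner film = 1/(h_i·A) = 1/(16.7×27.2) = 0.002201 K/W
R_copper = L/(kA) = 0.003/(388×27.2) = 2.843×10^-7 K/W
R_dense concrete = L/(kA) = 0.08/(1.32×27.2) = 0.002228 K/W
Sum of the known resistances R_other = 0.00443 K/W
Required total resistance R_tot = ΔT/Q_allow = 20/1140 = 0.01754 K/W
R_polyurethane foam = R_tot − R_other = 0.01311 K/W
L = R·k·A = 0.01311×0.024×27.2

L ≈ 8.56 mm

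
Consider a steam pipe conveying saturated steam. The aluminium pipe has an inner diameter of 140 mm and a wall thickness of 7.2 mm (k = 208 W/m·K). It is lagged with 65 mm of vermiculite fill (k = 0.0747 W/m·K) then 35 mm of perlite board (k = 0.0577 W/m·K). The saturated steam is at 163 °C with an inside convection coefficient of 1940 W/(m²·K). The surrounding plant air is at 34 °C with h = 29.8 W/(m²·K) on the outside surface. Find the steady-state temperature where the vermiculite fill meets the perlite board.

T ≈ 76.4 °C

Radial resistances (cylindrical: R_cond = ln(r_o/r_i)/(2πkL), R_conv = 1/(h·2πrL)):
R_inner film = 1/(h_i·2πr₁L) = 1/(1940×2π×0.07×1) = 0.001172 K/W
R_aluminium pipe wall = ln(77.2/70)/(2π×208×1) = 7.491×10^-5 K/W
R_vermiculite fill = ln(142.2/77.2)/(2π×0.0747×1) = 1.301 K/W
R_perlite board = ln(177.2/142.2)/(2π×0.0577×1) = 0.607 K/W
R_outer film = 1/(h_o·2πr_oL) = 1/(29.8×2π×0.1772×1) = 0.03014 K/W
R_total = 1.94 K/W
Q = ΔT/R_total = 129/1.94
Q = 66.5 W/m
T_interface = T_inner − Q·ΣR(inner→interface) = 163 − 66.5×1.303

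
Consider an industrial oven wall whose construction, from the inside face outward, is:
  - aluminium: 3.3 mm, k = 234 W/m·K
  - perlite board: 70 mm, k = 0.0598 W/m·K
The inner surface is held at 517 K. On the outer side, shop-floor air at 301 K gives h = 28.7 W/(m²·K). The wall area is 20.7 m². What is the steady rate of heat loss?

Q ≈ 3710 W

Model the wall as resistances in series:
R_aluminium = L/(kA) = 0.0033/(234×20.7) = 6.813×10^-7 K/W
R_perlite board = L/(kA) = 0.07/(0.0598×20.7) = 0.05655 K/W
R_outer film = 1/(h_o·A) = 1/(28.7×20.7) = 0.001683 K/W
R_total = 0.05823 K/W
Q = ΔT / R_total = 216 / 0.05823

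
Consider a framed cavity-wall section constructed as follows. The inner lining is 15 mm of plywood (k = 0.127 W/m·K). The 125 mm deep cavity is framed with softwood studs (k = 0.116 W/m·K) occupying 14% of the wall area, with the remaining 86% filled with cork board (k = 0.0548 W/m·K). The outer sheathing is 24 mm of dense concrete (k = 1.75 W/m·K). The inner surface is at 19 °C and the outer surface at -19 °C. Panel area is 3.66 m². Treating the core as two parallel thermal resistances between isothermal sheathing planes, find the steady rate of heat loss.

Sheathing layers in series; stud and cavity paths in parallel between them.
R_inner = 0.015/(0.127×3.66) = 0.03227 K/W
R_stud  = 0.125/(0.116×0.14×3.66) = 2.103 K/W
R_cav   = 0.125/(0.0548×0.86×3.66) = 0.7247 K/W
1/R_core = 1/R_stud + 1/R_cav → R_core = 0.539 K/W
R_outer = 0.024/(1.75×3.66) = 0.003747 K/W
R_total = 0.575 K/W
Q = ΔT/R_total = 38/0.575

Q ≈ 66.1 W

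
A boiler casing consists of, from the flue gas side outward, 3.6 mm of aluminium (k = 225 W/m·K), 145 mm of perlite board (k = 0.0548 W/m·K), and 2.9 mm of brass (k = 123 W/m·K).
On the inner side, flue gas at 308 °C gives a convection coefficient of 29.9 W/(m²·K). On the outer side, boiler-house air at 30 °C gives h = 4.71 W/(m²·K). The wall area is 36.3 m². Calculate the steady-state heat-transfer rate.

Q ≈ 3490 W

Model the wall as resistances in series:
R_inner film = 1/(h_i·A) = 1/(29.9×36.3) = 9.213×10^-4 K/W
R_aluminium = L/(kA) = 0.0036/(225×36.3) = 4.408×10^-7 K/W
R_perlite board = L/(kA) = 0.145/(0.0548×36.3) = 0.07289 K/W
R_brass = L/(kA) = 0.0029/(123×36.3) = 6.495×10^-7 K/W
R_outer film = 1/(h_o·A) = 1/(4.71×36.3) = 0.005849 K/W
R_total = 0.07966 K/W
Q = ΔT / R_total = 278 / 0.07966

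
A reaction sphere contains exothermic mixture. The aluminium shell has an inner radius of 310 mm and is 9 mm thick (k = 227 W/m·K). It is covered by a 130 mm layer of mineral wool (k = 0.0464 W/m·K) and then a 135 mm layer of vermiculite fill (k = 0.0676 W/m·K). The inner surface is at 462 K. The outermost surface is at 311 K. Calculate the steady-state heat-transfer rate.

Q ≈ 69.8 W

Radial (spherical) resistances in series:
R_aluminium shell = (1/0.31 − 1/0.319)/(4π×227) = 3.19×10^-5 K/W
R_mineral wool = (1/0.319 − 1/0.449)/(4π×0.0464) = 1.557 K/W
R_vermiculite fill = (1/0.449 − 1/0.584)/(4π×0.0676) = 0.6061 K/W
R_total = 2.163 K/W
Q = ΔT/R_total = 151/2.163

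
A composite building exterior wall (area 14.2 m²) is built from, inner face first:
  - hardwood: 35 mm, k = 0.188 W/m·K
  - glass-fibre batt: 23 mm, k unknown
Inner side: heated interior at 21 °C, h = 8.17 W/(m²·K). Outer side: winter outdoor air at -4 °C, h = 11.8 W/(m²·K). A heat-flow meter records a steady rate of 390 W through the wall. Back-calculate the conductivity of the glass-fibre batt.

Thermal resistances in series:
R_inner film = 1/(h_i·A) = 1/(8.17×14.2) = 0.00862 K/W
R_hardwood = L/(kA) = 0.035/(0.188×14.2) = 0.01311 K/W
R_outer film = 1/(h_o·A) = 1/(11.8×14.2) = 0.005968 K/W
Sum of known resistances R_other = 0.0277 K/W
Total R = ΔT/Q = 25/390 = 0.0641 K/W
R_glass-fibre batt = R_total − R_other = 0.0364 K/W
k = L/(R·A) = 0.023/(0.0364×14.2)

k ≈ 0.0445 W/(m·K)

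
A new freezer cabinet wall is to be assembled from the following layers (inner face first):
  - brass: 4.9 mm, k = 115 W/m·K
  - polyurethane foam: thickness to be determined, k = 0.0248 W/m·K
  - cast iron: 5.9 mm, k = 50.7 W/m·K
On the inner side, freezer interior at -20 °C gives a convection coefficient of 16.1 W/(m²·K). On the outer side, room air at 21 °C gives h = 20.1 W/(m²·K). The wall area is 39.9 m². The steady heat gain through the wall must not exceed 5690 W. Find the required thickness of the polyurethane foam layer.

Thermal resistances in series:
R_inner film = 1/(h_i·A) = 1/(16.1×39.9) = 0.001557 K/W
R_brass = L/(kA) = 0.0049/(115×39.9) = 1.068×10^-6 K/W
R_cast iron = L/(kA) = 0.0059/(50.7×39.9) = 2.917×10^-6 K/W
R_outer film = 1/(h_o·A) = 1/(20.1×39.9) = 0.001247 K/W
Sum of the known resistances R_other = 0.002808 K/W
Required total resistance R_tot = ΔT/Q_allow = 41/5690 = 0.007206 K/W
R_polyurethane foam = R_tot − R_other = 0.004398 K/W
L = R·k·A = 0.004398×0.0248×39.9

L ≈ 4.35 mm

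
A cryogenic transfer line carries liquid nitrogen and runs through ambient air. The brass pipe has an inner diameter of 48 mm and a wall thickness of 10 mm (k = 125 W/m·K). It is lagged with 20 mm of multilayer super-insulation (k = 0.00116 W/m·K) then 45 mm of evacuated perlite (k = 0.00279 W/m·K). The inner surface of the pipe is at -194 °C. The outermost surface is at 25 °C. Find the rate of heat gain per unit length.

Cylindrical conduction, so R = ln(r₂/r₁)/(2πkL) per layer, in series:
R_brass pipe wall = ln(34/24)/(2π×125×1) = 4.435×10^-4 K/W
R_multilayer super-insulation = ln(54/34)/(2π×0.00116×1) = 63.47 K/W
R_evacuated perlite = ln(99/54)/(2π×0.00279×1) = 34.58 K/W
R_total = 98.05 K/W
Q = ΔT/R_total = 219/98.05

q′ ≈ 2.23 W/m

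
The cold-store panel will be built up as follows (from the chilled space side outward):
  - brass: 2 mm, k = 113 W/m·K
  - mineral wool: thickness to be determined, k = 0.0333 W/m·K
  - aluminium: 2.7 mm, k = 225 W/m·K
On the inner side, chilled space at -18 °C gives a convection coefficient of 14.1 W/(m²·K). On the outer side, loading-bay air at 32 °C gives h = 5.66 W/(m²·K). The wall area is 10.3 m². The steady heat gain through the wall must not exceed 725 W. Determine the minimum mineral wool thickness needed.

L ≈ 15.4 mm

Thermal resistances in series:
R_inner film = 1/(h_i·A) = 1/(14.1×10.3) = 0.006886 K/W
R_brass = L/(kA) = 0.002/(113×10.3) = 1.718×10^-6 K/W
R_aluminium = L/(kA) = 0.0027/(225×10.3) = 1.165×10^-6 K/W
R_outer film = 1/(h_o·A) = 1/(5.66×10.3) = 0.01715 K/W
Sum of the known resistances R_other = 0.02404 K/W
Required total resistance R_tot = ΔT/Q_allow = 50/725 = 0.06897 K/W
R_mineral wool = R_tot − R_other = 0.04492 K/W
L = R·k·A = 0.04492×0.0333×10.3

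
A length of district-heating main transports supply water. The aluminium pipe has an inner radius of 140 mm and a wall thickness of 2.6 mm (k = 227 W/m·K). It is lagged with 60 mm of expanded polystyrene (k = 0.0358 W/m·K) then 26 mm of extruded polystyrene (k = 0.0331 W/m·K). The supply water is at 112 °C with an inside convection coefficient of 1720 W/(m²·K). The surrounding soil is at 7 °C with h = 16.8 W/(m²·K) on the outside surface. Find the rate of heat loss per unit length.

q′ ≈ 48.1 W/m

Radial resistances (cylindrical: R_cond = ln(r_o/r_i)/(2πkL), R_conv = 1/(h·2πrL)):
R_inner film = 1/(h_i·2πr₁L) = 1/(1720×2π×0.14×1) = 6.609×10^-4 K/W
R_aluminium pipe wall = ln(142.6/140)/(2π×227×1) = 1.29×10^-5 K/W
R_expanded polystyrene = ln(202.6/142.6)/(2π×0.0358×1) = 1.561 K/W
R_extruded polystyrene = ln(228.6/202.6)/(2π×0.0331×1) = 0.5806 K/W
R_outer film = 1/(h_o·2πr_oL) = 1/(16.8×2π×0.2286×1) = 0.04144 K/W
R_total = 2.184 K/W
Q = ΔT/R_total = 105/2.184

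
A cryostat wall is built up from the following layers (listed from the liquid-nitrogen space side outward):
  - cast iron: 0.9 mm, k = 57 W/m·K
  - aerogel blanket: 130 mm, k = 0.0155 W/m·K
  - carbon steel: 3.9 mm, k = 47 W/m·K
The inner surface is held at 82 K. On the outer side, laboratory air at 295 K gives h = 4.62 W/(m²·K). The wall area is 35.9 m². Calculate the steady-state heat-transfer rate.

Treating each layer as a thermal resistance in series:
R_cast iron = L/(kA) = 0.0009/(57×35.9) = 4.398×10^-7 K/W
R_aerogel blanket = L/(kA) = 0.13/(0.0155×35.9) = 0.2336 K/W
R_carbon steel = L/(kA) = 0.0039/(47×35.9) = 2.311×10^-6 K/W
R_outer film = 1/(h_o·A) = 1/(4.62×35.9) = 0.006029 K/W
R_total = 0.2397 K/W
Q = ΔT / R_total = 213 / 0.2397

Q ≈ 889 W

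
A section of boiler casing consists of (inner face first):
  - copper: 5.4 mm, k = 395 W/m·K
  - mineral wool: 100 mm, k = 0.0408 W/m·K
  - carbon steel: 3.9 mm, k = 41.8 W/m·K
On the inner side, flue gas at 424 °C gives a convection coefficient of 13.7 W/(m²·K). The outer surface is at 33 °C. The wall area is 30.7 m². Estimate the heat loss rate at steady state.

Model the wall as resistances in series:
R_inner film = 1/(h_i·A) = 1/(13.7×30.7) = 0.002378 K/W
R_copper = L/(kA) = 0.0054/(395×30.7) = 4.453×10^-7 K/W
R_mineral wool = L/(kA) = 0.1/(0.0408×30.7) = 0.07984 K/W
R_carbon steel = L/(kA) = 0.0039/(41.8×30.7) = 3.039×10^-6 K/W
R_total = 0.08222 K/W
Q = ΔT / R_total = 391 / 0.08222

Q ≈ 4760 W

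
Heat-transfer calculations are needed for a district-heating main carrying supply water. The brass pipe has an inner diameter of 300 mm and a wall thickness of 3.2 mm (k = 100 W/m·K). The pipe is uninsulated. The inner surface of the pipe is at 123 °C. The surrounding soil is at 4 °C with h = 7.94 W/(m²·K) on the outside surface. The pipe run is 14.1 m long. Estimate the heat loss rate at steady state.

Q ≈ 12800 W

Radial resistances (cylindrical: R_cond = ln(r_o/r_i)/(2πkL), R_conv = 1/(h·2πrL)):
R_brass pipe wall = ln(153.2/150)/(2π×100×14.1) = 2.383×10^-6 K/W
R_outer film = 1/(h_o·2πr_oL) = 1/(7.94×2π×0.1532×14.1) = 0.009279 K/W
R_total = 0.009282 K/W
Q = ΔT/R_total = 119/0.009282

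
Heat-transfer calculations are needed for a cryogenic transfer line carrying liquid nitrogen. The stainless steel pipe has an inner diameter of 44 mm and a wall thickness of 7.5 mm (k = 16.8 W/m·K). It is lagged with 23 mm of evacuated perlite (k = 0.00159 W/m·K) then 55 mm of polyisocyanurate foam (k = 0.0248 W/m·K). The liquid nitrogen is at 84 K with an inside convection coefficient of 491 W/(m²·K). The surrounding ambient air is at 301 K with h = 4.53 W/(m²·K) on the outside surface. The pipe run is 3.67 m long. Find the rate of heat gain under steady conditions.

Per-layer cylindrical resistances, series-summed:
R_inner film = 1/(h_i·2πr₁L) = 1/(491×2π×0.022×3.67) = 0.004015 K/W
R_stainless steel pipe wall = ln(29.5/22)/(2π×16.8×3.67) = 7.572×10^-4 K/W
R_evacuated perlite = ln(52.5/29.5)/(2π×0.00159×3.67) = 15.72 K/W
R_polyisocyanurate foam = ln(107.5/52.5)/(2π×0.0248×3.67) = 1.253 K/W
R_outer film = 1/(h_o·2πr_oL) = 1/(4.53×2π×0.1075×3.67) = 0.08905 K/W
R_total = 17.07 K/W
Q = ΔT/R_total = 217/17.07

Q ≈ 12.7 W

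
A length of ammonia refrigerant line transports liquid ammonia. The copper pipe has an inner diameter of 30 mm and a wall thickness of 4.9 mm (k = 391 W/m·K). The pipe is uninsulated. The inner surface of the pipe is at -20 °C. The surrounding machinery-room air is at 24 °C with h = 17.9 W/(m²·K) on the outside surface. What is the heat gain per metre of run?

Radial resistances (cylindrical: R_cond = ln(r_o/r_i)/(2πkL), R_conv = 1/(h·2πrL)):
R_copper pipe wall = ln(19.9/15)/(2π×391×1) = 1.151×10^-4 K/W
R_outer film = 1/(h_o·2πr_oL) = 1/(17.9×2π×0.0199×1) = 0.4468 K/W
R_total = 0.4469 K/W
Q = ΔT/R_total = 44/0.4469

q′ ≈ 98.5 W/m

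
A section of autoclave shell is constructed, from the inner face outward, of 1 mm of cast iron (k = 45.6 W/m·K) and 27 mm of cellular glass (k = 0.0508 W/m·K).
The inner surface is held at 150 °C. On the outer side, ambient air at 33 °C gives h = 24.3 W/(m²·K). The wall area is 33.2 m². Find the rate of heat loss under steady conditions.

Treating each layer as a thermal resistance in series:
R_cast iron = L/(kA) = 0.001/(45.6×33.2) = 6.605×10^-7 K/W
R_cellular glass = L/(kA) = 0.027/(0.0508×33.2) = 0.01601 K/W
R_outer film = 1/(h_o·A) = 1/(24.3×33.2) = 0.00124 K/W
R_total = 0.01725 K/W
Q = ΔT / R_total = 117 / 0.01725

Q ≈ 6780 W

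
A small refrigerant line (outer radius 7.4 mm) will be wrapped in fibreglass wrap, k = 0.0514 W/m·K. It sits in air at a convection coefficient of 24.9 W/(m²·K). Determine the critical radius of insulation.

For a cylinder r_cr = k/h = 0.0514/24.9
r_cr = 2.06 mm; since the bare radius (7.4 mm) is above r_cr, any added insulation will reduce heat loss.

r_cr ≈ 2.06 mm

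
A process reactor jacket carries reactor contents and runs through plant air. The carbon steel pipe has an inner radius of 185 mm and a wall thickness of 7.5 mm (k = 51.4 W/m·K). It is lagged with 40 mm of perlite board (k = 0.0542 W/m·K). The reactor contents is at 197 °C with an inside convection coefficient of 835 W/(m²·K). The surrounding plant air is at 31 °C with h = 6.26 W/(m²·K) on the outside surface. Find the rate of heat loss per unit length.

Radial resistances (cylindrical: R_cond = ln(r_o/r_i)/(2πkL), R_conv = 1/(h·2πrL)):
R_inner film = 1/(h_i·2πr₁L) = 1/(835×2π×0.185×1) = 0.00103 K/W
R_carbon steel pipe wall = ln(192.5/185)/(2π×51.4×1) = 1.231×10^-4 K/W
R_perlite board = ln(232.5/192.5)/(2π×0.0542×1) = 0.5544 K/W
R_outer film = 1/(h_o·2πr_oL) = 1/(6.26×2π×0.2325×1) = 0.1094 K/W
R_total = 0.6649 K/W
Q = ΔT/R_total = 166/0.6649

q′ ≈ 250 W/m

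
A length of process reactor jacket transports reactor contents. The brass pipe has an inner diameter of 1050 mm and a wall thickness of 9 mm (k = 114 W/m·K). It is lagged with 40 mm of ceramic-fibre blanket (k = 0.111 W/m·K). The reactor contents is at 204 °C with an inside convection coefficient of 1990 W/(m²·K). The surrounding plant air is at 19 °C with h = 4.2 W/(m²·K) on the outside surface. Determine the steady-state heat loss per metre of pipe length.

q′ ≈ 1090 W/m

Radial resistances (cylindrical: R_cond = ln(r_o/r_i)/(2πkL), R_conv = 1/(h·2πrL)):
R_inner film = 1/(h_i·2πr₁L) = 1/(1990×2π×0.525×1) = 1.523×10^-4 K/W
R_brass pipe wall = ln(534/525)/(2π×114×1) = 2.373×10^-5 K/W
R_ceramic-fibre blanket = ln(574/534)/(2π×0.111×1) = 0.1036 K/W
R_outer film = 1/(h_o·2πr_oL) = 1/(4.2×2π×0.574×1) = 0.06602 K/W
R_total = 0.1698 K/W
Q = ΔT/R_total = 185/0.1698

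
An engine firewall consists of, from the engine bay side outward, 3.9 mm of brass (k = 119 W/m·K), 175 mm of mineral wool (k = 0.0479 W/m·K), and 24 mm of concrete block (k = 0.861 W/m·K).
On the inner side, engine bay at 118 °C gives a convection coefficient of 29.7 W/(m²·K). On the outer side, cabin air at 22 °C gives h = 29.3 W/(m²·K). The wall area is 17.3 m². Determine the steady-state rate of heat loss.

Q ≈ 443 W

Using the resistance-network approach (series):
R_inner film = 1/(h_i·A) = 1/(29.7×17.3) = 0.001946 K/W
R_brass = L/(kA) = 0.0039/(119×17.3) = 1.894×10^-6 K/W
R_mineral wool = L/(kA) = 0.175/(0.0479×17.3) = 0.2112 K/W
R_concrete block = L/(kA) = 0.024/(0.861×17.3) = 0.001611 K/W
R_outer film = 1/(h_o·A) = 1/(29.3×17.3) = 0.001973 K/W
R_total = 0.2167 K/W
Q = ΔT / R_total = 96 / 0.2167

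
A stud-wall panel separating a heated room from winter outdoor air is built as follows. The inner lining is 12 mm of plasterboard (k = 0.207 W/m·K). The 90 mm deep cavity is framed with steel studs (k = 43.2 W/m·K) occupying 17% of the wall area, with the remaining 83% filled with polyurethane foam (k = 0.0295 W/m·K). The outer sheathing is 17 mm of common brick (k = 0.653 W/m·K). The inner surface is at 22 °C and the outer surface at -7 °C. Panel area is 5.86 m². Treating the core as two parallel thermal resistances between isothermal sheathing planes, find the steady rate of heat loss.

Sheathing layers in series; stud and cavity paths in parallel between them.
R_inner = 0.012/(0.207×5.86) = 0.009893 K/W
R_stud  = 0.09/(43.2×0.17×5.86) = 0.002091 K/W
R_cav   = 0.09/(0.0295×0.83×5.86) = 0.6273 K/W
1/R_core = 1/R_stud + 1/R_cav → R_core = 0.002084 K/W
R_outer = 0.017/(0.653×5.86) = 0.004443 K/W
R_total = 0.01642 K/W
Q = ΔT/R_total = 29/0.01642

Q ≈ 1770 W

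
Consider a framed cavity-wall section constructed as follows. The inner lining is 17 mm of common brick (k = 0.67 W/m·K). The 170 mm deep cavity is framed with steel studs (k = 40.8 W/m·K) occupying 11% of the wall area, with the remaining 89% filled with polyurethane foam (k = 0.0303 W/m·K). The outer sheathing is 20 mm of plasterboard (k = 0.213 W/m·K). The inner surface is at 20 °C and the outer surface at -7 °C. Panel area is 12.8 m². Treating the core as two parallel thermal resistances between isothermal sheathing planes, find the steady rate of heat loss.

Sheathing layers in series; stud and cavity paths in parallel between them.
R_inner = 0.017/(0.67×12.8) = 0.001982 K/W
R_stud  = 0.17/(40.8×0.11×12.8) = 0.002959 K/W
R_cav   = 0.17/(0.0303×0.89×12.8) = 0.4925 K/W
1/R_core = 1/R_stud + 1/R_cav → R_core = 0.002942 K/W
R_outer = 0.02/(0.213×12.8) = 0.007336 K/W
R_total = 0.01226 K/W
Q = ΔT/R_total = 27/0.01226

Q ≈ 2200 W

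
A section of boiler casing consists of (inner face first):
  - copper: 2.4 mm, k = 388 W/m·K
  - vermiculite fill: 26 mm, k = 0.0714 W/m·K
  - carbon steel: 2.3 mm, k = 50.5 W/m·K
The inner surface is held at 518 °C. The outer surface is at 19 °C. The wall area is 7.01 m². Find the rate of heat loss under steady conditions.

Thermal resistances in series:
R_copper = L/(kA) = 0.0024/(388×7.01) = 8.824×10^-7 K/W
R_vermiculite fill = L/(kA) = 0.026/(0.0714×7.01) = 0.05195 K/W
R_carbon steel = L/(kA) = 0.0023/(50.5×7.01) = 6.497×10^-6 K/W
R_total = 0.05195 K/W
Q = ΔT / R_total = 499 / 0.05195

Q ≈ 9600 W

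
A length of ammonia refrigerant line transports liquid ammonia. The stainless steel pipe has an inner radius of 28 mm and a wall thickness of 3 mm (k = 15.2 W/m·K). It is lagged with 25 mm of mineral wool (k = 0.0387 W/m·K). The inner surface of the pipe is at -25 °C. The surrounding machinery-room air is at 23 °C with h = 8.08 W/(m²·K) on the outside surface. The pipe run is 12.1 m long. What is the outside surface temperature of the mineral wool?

T ≈ 16.9 °C

Cylindrical conduction, so R = ln(r₂/r₁)/(2πkL) per layer, in series:
R_stainless steel pipe wall = ln(31/28)/(2π×15.2×12.1) = 8.808×10^-5 K/W
R_mineral wool = ln(56/31)/(2π×0.0387×12.1) = 0.201 K/W
R_outer film = 1/(h_o·2πr_oL) = 1/(8.08×2π×0.056×12.1) = 0.02907 K/W
R_total = 0.2301 K/W
Q = ΔT/R_total = 48/0.2301
Q = 209 W
T_interface = T_inner + Q·ΣR(inner→interface) = -25 + 209×0.2011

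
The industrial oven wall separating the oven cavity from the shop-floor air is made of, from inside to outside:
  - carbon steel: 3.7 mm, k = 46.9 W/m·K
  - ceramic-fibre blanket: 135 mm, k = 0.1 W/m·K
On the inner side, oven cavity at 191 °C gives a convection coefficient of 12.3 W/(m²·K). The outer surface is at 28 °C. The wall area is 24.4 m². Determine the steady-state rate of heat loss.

Q ≈ 2780 W

Model the wall as resistances in series:
R_inner film = 1/(h_i·A) = 1/(12.3×24.4) = 0.003332 K/W
R_carbon steel = L/(kA) = 0.0037/(46.9×24.4) = 3.233×10^-6 K/W
R_ceramic-fibre blanket = L/(kA) = 0.135/(0.1×24.4) = 0.05533 K/W
R_total = 0.05866 K/W
Q = ΔT / R_total = 163 / 0.05866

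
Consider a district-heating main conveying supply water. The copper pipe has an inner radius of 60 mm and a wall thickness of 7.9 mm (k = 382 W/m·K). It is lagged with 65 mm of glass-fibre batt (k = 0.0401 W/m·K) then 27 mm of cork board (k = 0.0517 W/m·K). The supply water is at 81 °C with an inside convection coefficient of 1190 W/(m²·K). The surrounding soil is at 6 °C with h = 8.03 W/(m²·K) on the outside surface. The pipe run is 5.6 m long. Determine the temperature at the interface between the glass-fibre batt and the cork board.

Per-layer cylindrical resistances, series-summed:
R_inner film = 1/(h_i·2πr₁L) = 1/(1190×2π×0.06×5.6) = 3.98×10^-4 K/W
R_copper pipe wall = ln(67.9/60)/(2π×382×5.6) = 9.203×10^-6 K/W
R_glass-fibre batt = ln(132.9/67.9)/(2π×0.0401×5.6) = 0.476 K/W
R_cork board = ln(159.9/132.9)/(2π×0.0517×5.6) = 0.1017 K/W
R_outer film = 1/(h_o·2πr_oL) = 1/(8.03×2π×0.1599×5.6) = 0.02213 K/W
R_total = 0.6002 K/W
Q = ΔT/R_total = 75/0.6002
Q = 125 W
T_interface = T_inner − Q·ΣR(inner→interface) = 81 − 125×0.4764

T ≈ 21.5 °C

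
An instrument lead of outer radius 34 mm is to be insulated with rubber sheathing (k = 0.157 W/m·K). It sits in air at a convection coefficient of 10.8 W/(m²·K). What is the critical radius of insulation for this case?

r_cr ≈ 14.5 mm

For a cylinder r_cr = k/h = 0.157/10.8
r_cr = 14.5 mm; since the bare radius (34 mm) is above r_cr, any added insulation will reduce heat loss.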